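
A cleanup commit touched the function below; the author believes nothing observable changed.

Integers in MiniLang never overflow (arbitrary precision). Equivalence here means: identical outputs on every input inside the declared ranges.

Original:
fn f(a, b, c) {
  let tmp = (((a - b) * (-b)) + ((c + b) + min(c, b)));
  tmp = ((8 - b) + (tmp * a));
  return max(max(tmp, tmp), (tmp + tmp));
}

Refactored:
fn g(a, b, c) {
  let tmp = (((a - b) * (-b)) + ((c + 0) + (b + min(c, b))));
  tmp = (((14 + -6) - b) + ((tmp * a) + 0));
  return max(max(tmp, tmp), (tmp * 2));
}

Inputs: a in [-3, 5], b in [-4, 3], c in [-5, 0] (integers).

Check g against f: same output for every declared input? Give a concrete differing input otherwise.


Side by side, the visible changes include: constant usage differs; and arithmetic usage differs.
Spot check at a=-2, b=1, c=-1 — f: tmp := 2 | tmp := 3 | result 6. g: tmp := 2 | tmp := 3 | result 6. Both give 6.
Across all 432 domain points the two functions coincide.
verdict: equivalent


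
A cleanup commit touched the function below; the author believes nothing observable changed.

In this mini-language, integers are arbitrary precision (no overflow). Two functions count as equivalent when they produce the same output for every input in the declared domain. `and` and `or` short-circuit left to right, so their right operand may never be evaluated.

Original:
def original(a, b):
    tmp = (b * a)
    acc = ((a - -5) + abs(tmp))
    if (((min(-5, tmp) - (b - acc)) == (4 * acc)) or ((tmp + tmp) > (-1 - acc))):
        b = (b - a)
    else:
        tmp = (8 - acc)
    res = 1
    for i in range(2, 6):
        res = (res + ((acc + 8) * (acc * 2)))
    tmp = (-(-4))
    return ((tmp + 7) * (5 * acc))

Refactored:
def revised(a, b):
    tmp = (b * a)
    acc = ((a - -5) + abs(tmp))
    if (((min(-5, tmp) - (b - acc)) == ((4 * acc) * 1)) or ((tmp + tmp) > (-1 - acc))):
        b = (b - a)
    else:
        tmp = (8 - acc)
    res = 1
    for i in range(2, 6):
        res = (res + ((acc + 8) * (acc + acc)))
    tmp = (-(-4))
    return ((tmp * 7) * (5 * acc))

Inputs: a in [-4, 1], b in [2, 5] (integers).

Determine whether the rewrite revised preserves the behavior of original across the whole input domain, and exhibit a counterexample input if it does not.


Input a=-4, b=2: 495 from original versus 1260 from revised.
verdict: not equivalent; witness: a=-4, b=2


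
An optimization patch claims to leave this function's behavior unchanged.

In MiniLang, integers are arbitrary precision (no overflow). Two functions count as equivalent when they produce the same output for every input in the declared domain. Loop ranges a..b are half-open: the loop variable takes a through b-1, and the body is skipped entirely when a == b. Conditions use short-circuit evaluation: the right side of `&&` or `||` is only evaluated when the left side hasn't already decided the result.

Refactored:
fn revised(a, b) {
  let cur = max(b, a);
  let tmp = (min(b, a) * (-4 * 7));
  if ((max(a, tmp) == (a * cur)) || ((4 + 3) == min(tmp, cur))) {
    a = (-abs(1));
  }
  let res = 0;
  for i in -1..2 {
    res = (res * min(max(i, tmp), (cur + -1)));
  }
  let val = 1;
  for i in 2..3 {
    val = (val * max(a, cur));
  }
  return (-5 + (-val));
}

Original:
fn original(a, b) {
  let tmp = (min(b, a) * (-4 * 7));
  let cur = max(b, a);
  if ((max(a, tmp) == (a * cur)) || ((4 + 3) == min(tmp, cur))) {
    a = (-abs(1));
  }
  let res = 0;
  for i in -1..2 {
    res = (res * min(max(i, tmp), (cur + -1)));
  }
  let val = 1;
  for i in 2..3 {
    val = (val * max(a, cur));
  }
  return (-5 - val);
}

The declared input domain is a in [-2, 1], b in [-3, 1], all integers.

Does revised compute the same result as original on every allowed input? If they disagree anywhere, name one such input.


Changes here: arithmetic usage differs; the full 20-point sweep finds no disagreement.
verdict: equivalent


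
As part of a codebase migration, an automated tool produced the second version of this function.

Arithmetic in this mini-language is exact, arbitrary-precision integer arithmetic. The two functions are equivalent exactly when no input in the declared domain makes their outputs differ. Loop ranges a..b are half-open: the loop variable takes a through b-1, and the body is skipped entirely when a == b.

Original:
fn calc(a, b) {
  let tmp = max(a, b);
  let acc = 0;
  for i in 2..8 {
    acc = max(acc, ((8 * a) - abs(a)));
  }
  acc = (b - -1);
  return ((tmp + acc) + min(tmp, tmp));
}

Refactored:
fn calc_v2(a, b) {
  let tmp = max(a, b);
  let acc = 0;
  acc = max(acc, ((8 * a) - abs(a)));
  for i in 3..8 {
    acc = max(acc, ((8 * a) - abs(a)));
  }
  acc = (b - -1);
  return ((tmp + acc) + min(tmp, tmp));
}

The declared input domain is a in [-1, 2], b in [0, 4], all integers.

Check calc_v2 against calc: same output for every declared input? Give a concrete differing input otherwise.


Side by side, the visible changes include: arithmetic usage differs, plus statement counts differ, plus constant usage differs, plus min/max/abs usage differs, plus loop structure differs.
One worked example (a=2, b=3) — calc: tmp := 3 | acc := 0 | iter i=2: | acc := 14 | iter i=3: | acc := 14 | iter i=4: | acc := 14 | iter i=5: | acc := 14 | iter i=6: | acc := 14 | iter i=7: | acc := 14 | acc := 4 | result 10; calc_v2: tmp := 3 | acc := 0 | acc := 14 | iter i=3: | acc := 14 | iter i=4: | acc := 14 | iter i=5: | acc := 14 | iter i=6: | acc := 14 | iter i=7: | acc := 14 | acc := 4 | result 10; agreement on 10.
Sweeping the whole domain (20 inputs) finds no disagreement.
verdict: equivalent


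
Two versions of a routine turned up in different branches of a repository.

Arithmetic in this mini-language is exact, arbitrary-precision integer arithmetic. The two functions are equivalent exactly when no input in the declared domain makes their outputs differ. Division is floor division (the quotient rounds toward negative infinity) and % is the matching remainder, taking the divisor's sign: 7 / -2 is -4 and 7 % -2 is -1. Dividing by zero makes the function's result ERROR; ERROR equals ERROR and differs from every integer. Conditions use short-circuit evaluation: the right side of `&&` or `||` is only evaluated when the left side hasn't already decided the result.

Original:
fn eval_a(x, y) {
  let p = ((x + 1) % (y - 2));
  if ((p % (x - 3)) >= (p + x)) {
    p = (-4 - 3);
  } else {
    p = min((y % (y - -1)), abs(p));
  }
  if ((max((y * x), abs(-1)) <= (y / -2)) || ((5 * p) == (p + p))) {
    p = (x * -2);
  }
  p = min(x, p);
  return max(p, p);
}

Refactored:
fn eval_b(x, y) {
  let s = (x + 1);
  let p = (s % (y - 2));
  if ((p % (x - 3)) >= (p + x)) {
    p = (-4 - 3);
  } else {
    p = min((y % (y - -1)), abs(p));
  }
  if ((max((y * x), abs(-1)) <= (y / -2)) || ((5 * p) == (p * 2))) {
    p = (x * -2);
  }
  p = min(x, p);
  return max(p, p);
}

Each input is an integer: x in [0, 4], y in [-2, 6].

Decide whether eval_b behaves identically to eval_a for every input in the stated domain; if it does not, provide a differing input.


The two versions differ — the changes include constant usage differs, plus arithmetic usage differs, plus local variable names differ, plus statement counts differ.
Spot check at x=2, y=5 — eval_a: p=0, then ((p % (x - 3)) >= (p + x)) is false, then p=0, then ((max((y * x), abs(-1)) <= (y / -2)) || ((5 * p) == (p + p))) is true, then p=-4, then p=-4, then returns -4. eval_b: s=3, then p=0, then ((p % (x - 3)) >= (p + x)) is false, then p=0, then ((max((y * x), abs(-1)) <= (y / -2)) || ((5 * p) == (p * 2))) is true, then p=-4, then p=-4, then returns -4. Both give -4.
Sweeping the whole domain (45 inputs) finds no disagreement.
verdict: equivalent


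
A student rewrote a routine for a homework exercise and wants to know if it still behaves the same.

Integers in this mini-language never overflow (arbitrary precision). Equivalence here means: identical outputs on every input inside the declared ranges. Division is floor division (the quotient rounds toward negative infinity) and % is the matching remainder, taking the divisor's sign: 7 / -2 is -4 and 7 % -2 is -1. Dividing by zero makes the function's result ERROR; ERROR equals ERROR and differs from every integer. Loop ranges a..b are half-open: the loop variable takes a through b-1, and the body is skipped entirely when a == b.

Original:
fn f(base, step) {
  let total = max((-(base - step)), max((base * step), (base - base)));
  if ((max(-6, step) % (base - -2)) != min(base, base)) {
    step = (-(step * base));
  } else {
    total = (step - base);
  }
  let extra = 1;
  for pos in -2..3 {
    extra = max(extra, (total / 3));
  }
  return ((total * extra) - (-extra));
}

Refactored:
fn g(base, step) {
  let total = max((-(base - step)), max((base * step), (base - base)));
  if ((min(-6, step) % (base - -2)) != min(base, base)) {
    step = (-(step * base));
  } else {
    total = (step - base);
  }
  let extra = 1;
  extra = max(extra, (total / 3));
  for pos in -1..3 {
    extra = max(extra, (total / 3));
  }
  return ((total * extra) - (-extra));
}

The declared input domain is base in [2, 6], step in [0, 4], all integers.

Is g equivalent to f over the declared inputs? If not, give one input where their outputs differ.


There is a counterexample at base=2, step=0: 1 on one side, -1 on the other.
f: total = 0; ((max(-6, step) % (base - -2)) != min(base, base)) -> true; step = 0; extra = 1; [pos=-2]; extra = 1; [pos=-1]; extra = 1; [pos=0]; extra = 1; [pos=1]; extra = 1; [pos=2]; extra = 1; return 1
g: total = 0; ((min(-6, step) % (base - -2)) != min(base, base)) -> false; total = -2; extra = 1; extra = 1; [pos=-1]; extra = 1; [pos=0]; extra = 1; [pos=1]; extra = 1; [pos=2]; extra = 1; return -1
verdict: not equivalent; witness: base=2, step=0


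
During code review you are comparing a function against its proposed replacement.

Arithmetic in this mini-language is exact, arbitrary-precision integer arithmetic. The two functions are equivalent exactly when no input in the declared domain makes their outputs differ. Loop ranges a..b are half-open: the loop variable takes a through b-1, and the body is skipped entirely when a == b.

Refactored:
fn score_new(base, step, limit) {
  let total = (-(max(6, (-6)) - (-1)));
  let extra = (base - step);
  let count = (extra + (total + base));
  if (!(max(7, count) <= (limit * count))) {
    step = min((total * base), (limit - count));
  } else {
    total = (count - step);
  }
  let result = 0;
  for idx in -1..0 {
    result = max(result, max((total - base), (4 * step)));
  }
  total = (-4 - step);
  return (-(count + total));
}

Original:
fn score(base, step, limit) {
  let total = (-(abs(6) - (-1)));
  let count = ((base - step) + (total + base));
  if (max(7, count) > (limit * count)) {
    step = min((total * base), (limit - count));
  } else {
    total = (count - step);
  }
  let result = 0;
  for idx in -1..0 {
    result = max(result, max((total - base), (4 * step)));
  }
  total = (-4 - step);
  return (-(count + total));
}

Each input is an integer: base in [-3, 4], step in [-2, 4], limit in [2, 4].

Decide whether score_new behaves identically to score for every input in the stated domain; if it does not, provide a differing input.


The two are interchangeable: constant usage differs; comparison usage differs; local variable names differ; boolean connective usage differs; min/max/abs usage differs; statement counts differ, and every declared input agrees.
As a probe, take base=-2, step=4, limit=2: score runs total := -7 | count := -15 | (max(7, count) > (limit * count)): true | step := 14 | result := 0 | iter idx=-1: | result := 56 | total := -18 | result 33; score_new runs total := -7 | extra := -6 | count := -15 | (!(max(7, count) <= (limit * count))): true | step := 14 | result := 0 | iter idx=-1: | result := 56 | total := -18 | result 33; both end at 33.
Every one of the 168 inputs gives matching results.
verdict: equivalent


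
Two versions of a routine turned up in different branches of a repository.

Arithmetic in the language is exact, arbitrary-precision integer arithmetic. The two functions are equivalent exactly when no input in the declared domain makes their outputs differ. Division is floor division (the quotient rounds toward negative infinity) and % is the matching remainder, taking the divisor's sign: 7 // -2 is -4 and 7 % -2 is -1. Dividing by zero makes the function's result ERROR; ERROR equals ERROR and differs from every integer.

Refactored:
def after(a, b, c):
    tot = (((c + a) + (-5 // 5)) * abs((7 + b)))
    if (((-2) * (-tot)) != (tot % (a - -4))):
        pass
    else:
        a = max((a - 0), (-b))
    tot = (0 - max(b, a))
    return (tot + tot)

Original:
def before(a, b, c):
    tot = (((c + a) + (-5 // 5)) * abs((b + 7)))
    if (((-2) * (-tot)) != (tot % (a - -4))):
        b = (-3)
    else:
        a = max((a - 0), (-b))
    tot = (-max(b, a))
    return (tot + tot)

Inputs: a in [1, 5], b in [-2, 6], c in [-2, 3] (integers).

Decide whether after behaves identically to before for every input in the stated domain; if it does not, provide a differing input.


Evaluate both at a=1, b=2, c=-2.
before: tot=-18, then (((-2) * (-tot)) != (tot % (a - -4))) is true, then b=-3, then tot=-1, then returns -2
after: tot=-18, then (((-2) * (-tot)) != (tot % (a - -4))) is true, then tot=-2, then returns -4
-2 != -4, so the rewrite changes behavior.
verdict: not equivalent; witness: a=1, b=2, c=-2


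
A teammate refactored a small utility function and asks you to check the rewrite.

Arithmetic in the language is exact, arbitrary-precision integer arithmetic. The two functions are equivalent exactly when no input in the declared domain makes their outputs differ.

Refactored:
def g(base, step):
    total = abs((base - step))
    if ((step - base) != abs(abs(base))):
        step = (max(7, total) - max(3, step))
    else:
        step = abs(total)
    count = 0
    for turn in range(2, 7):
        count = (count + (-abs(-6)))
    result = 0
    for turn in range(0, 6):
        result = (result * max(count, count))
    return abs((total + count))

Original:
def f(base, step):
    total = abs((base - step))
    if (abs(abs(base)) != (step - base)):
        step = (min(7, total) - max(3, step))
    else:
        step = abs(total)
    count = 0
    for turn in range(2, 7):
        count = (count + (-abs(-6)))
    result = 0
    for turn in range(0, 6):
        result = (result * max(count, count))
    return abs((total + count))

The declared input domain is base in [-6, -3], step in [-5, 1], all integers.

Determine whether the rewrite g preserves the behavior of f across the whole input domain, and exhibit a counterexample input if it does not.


Equivalent. Although `min(7, total)` became `max(7, total)`, no input in the stated domain can expose it.
Every one of the 28 inputs gives matching results.
One worked example (base=-6, step=-3) — f: total becomes 3; next (abs(abs(base)) != (step - base)) evaluates to true; next step becomes 0; next count becomes 0; next at turn=2:; next count becomes -6; next at turn=3:; next count becomes -12; next at turn=4:; next count becomes -18; next at turn=5:; next count becomes -24; next at turn=6:; next count becomes -30; next result becomes 0; next at turn=0:; next result becomes 0; next at turn=1:; next result becomes 0; next at turn=2:; next result becomes 0; next at turn=3:; next result becomes 0; next at turn=4:; next result becomes 0; next at turn=5:; next result becomes 0; next final value 27; g: total becomes 3; next ((step - base) != abs(abs(base))) evaluates to true; next step becomes 4; next count becomes 0; next at turn=2:; next count becomes -6; next at turn=3:; next count becomes -12; next at turn=4:; next count becomes -18; next at turn=5:; next count becomes -24; next at turn=6:; next count becomes -30; next result becomes 0; next at turn=0:; next result becomes 0; next at turn=1:; next result becomes 0; next at turn=2:; next result becomes 0; next at turn=3:; next result becomes 0; next at turn=4:; next result becomes 0; next at turn=5:; next result becomes 0; next final value 27; agreement on 27.
verdict: equivalent


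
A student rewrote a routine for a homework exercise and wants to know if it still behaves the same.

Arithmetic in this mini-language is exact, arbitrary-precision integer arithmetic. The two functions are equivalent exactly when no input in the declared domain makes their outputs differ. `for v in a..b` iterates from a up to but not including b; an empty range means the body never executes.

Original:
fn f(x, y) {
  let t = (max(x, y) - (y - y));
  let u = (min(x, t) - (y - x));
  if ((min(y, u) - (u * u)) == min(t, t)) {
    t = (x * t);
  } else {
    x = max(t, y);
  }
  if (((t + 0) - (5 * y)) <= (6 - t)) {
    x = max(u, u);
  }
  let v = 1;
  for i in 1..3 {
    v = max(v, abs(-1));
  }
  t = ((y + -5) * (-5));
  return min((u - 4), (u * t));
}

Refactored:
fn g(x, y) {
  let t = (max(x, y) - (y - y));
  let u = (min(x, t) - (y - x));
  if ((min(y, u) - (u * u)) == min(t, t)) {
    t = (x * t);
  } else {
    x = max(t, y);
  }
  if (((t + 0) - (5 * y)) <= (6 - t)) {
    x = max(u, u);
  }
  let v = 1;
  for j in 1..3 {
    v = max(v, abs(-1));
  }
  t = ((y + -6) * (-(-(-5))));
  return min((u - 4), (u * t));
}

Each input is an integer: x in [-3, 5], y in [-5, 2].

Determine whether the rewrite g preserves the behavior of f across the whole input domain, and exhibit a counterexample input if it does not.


The rewrite breaks on x=-3, y=-5, where the results are -50 and -55.
f: t=-3, then u=-1, then ((min(y, u) - (u * u)) == min(t, t)) is false, then x=-3, then (((t + 0) - (5 * y)) <= (6 - t)) is false, then v=1, then (i=1), then v=1, then (i=2), then v=1, then t=50, then returns -50
g: t=-3, then u=-1, then ((min(y, u) - (u * u)) == min(t, t)) is false, then x=-3, then (((t + 0) - (5 * y)) <= (6 - t)) is false, then v=1, then (j=1), then v=1, then (j=2), then v=1, then t=55, then returns -55
verdict: not equivalent; witness: x=-3, y=-5


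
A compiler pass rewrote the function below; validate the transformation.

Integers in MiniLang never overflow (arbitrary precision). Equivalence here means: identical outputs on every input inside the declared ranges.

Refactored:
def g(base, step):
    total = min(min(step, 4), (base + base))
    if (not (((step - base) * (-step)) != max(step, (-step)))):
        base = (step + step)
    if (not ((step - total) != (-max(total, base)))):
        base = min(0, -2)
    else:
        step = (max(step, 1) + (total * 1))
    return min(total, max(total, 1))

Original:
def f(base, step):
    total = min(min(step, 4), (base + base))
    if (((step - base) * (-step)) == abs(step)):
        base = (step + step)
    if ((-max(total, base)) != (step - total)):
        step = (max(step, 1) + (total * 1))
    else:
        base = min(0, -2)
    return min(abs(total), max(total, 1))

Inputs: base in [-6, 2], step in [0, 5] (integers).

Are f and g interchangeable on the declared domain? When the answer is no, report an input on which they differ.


Consider the input base=-6, step=0.
f: total=-12, then (((step - base) * (-step)) == abs(step)) is true, then base=0, then ((-max(total, base)) != (step - total)) is true, then step=-11, then returns 1
g: total=-12, then (not (((step - base) * (-step)) != max(step, (-step)))) is true, then base=0, then (not ((step - total) != (-max(total, base)))) is false, then step=-11, then returns -12
1 != -12, so the rewrite changes behavior.
verdict: not equivalent; witness: base=-6, step=0


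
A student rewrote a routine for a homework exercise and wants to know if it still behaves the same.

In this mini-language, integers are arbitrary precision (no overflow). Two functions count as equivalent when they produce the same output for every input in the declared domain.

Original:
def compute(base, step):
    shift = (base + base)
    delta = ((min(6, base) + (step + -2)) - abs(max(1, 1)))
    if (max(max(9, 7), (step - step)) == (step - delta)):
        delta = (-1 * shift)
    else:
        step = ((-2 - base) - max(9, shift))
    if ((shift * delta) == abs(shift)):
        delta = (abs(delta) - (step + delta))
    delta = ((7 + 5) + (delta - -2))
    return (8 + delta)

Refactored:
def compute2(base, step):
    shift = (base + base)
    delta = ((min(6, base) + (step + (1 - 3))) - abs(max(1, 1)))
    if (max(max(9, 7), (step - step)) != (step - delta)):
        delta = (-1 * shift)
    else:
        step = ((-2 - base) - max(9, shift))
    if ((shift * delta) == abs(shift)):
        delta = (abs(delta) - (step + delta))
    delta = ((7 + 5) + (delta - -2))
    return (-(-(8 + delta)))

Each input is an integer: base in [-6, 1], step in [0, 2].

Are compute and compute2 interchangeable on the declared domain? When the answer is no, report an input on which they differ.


Evaluate both at base=-6, step=0.
compute: shift=-12, then delta=-9, then (max(max(9, 7), (step - step)) == (step - delta)) is true, then delta=12, then ((shift * delta) == abs(shift)) is false, then delta=26, then returns 34
compute2: shift=-12, then delta=-9, then (max(max(9, 7), (step - step)) != (step - delta)) is false, then step=-5, then ((shift * delta) == abs(shift)) is false, then delta=5, then returns 13
34 and 13 differ, so these are not the same function on this domain.
verdict: not equivalent; witness: base=-6, step=0


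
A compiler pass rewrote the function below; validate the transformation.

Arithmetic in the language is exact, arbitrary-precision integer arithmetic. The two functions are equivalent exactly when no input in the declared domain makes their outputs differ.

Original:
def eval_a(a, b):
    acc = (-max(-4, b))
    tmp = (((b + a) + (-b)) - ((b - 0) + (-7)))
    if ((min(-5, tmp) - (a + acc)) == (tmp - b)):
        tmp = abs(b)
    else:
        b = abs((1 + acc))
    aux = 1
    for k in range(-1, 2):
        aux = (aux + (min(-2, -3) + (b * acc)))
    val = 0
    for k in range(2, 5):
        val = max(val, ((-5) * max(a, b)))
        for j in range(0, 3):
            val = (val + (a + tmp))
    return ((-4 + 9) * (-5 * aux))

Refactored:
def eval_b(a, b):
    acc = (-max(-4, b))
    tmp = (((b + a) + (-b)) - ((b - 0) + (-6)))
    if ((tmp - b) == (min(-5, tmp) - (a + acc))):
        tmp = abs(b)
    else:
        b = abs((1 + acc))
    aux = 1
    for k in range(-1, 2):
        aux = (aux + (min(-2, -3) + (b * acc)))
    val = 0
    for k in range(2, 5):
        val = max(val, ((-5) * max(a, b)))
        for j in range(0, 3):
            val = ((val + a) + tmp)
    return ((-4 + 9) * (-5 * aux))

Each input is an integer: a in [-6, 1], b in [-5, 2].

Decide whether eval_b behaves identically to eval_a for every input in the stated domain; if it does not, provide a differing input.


Run the pair on a=-4, b=1.
eval_a: acc = -1; tmp = 2; ((min(-5, tmp) - (a + acc)) == (tmp - b)) -> false; b = 0; aux = 1; [k=-1]; aux = -2; [k=0]; aux = -5; [k=1]; aux = -8; val = 0; [k=2]; val = 0; [j=0]; val = -2; [j=1]; val = -4; [j=2]; val = -6; [k=3]; val = 0; [j=0]; val = -2; [j=1]; val = -4; [j=2]; val = -6; [k=4]; val = 0; [j=0]; val = -2; [j=1]; val = -4; [j=2]; val = -6; return 200
eval_b: acc = -1; tmp = 1; ((tmp - b) == (min(-5, tmp) - (a + acc))) -> true; tmp = 1; aux = 1; [k=-1]; aux = -3; [k=0]; aux = -7; [k=1]; aux = -11; val = 0; [k=2]; val = 0; [j=0]; val = -3; [j=1]; val = -6; [j=2]; val = -9; [k=3]; val = -5; [j=0]; val = -8; [j=1]; val = -11; [j=2]; val = -14; [k=4]; val = -5; [j=0]; val = -8; [j=1]; val = -11; [j=2]; val = -14; return 275
200 and 275 differ, so these are not the same function on this domain.
verdict: not equivalent; witness: a=-4, b=1


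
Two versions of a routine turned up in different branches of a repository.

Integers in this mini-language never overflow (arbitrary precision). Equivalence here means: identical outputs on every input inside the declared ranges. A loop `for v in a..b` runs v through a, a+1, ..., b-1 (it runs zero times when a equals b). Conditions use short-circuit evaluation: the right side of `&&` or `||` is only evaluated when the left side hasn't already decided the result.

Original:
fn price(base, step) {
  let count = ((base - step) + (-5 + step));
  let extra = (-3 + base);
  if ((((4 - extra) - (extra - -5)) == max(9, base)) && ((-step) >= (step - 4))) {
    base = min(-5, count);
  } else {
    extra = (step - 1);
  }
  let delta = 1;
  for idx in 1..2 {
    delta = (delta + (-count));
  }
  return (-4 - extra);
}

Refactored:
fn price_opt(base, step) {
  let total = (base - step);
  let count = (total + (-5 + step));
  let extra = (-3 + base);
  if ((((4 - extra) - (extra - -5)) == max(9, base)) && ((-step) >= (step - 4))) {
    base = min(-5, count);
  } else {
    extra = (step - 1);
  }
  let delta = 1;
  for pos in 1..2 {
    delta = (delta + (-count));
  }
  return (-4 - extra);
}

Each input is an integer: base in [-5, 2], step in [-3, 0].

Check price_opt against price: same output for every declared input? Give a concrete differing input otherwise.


Behavior is preserved: although local variable names differ, and statement counts differ, the outputs never diverge.
As a probe, take base=-4, step=-1: price runs count becomes -9; next extra becomes -7; next ((((4 - extra) - (extra - -5)) == max(9, base)) && ((-step) >= (step - 4))) evaluates to false; next extra becomes -2; next delta becomes 1; next at idx=1:; next delta becomes 10; next final value -2; price_opt runs total becomes -3; next count becomes -9; next extra becomes -7; next ((((4 - extra) - (extra - -5)) == max(9, base)) && ((-step) >= (step - 4))) evaluates to false; next extra becomes -2; next delta becomes 1; next at pos=1:; next delta becomes 10; next final value -2; both end at -2.
Every one of the 32 inputs gives matching results.
verdict: equivalent


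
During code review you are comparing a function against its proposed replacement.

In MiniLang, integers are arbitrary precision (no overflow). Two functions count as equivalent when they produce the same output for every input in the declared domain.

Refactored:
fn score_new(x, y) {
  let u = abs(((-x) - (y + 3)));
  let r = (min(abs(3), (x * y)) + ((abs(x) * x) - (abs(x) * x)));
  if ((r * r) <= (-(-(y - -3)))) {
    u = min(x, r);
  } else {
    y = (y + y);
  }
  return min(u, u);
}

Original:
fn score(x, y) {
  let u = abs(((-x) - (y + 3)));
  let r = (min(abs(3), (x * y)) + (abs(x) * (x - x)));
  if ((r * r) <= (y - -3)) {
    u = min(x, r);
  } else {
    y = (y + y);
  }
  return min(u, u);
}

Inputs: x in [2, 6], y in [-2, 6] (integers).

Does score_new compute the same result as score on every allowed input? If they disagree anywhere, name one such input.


Side by side, the visible changes include: arithmetic usage differs; and min/max/abs usage differs.
Tracing x=2, y=5: score: u := 10 | r := 3 | ((r * r) <= (y - -3)): false | y := 10 | result 10 | score_new: u := 10 | r := 3 | ((r * r) <= (-(-(y - -3)))): false | y := 10 | result 10 — matching result 10.
Every one of the 45 inputs gives matching results.
verdict: equivalent


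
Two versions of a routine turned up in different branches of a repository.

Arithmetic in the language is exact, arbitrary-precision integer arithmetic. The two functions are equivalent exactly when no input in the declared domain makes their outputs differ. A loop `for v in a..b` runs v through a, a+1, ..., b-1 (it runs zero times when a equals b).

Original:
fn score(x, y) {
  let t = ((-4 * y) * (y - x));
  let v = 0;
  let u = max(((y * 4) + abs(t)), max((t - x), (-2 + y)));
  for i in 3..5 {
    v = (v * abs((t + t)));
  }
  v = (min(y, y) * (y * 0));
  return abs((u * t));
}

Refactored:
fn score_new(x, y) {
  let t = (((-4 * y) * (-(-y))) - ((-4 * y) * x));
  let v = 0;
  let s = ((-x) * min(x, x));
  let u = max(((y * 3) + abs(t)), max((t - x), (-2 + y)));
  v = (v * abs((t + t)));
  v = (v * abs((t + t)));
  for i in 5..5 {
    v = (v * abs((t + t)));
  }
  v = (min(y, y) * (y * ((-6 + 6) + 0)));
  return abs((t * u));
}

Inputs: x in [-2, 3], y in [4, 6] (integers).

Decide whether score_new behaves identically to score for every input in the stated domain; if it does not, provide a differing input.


These are not equivalent — on x=-2, y=4 the outputs split (10752 vs 10368).
score: t becomes -96; next v becomes 0; next u becomes 112; next at i=3:; next v becomes 0; next at i=4:; next v becomes 0; next v becomes 0; next final value 10752
score_new: t becomes -96; next v becomes 0; next s becomes -4; next u becomes 108; next v becomes 0; next v becomes 0; next i never enters its loop body; next v becomes 0; next final value 10368
verdict: not equivalent; witness: x=-2, y=4


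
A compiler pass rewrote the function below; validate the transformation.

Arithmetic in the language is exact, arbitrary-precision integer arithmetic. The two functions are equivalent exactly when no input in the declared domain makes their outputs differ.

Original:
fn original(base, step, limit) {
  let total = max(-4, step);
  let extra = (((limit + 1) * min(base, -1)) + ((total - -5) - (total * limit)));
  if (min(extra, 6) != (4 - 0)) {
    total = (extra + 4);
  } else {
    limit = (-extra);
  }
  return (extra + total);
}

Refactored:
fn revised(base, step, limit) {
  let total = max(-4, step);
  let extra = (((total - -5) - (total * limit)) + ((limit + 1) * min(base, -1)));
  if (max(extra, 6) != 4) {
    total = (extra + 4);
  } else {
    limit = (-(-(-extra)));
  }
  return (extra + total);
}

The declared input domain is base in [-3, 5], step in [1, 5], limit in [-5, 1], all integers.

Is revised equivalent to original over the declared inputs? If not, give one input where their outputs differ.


Input base=-3, step=2, limit=0: 6 from original versus 12 from revised.
verdict: not equivalent; witness: base=-3, step=2, limit=0


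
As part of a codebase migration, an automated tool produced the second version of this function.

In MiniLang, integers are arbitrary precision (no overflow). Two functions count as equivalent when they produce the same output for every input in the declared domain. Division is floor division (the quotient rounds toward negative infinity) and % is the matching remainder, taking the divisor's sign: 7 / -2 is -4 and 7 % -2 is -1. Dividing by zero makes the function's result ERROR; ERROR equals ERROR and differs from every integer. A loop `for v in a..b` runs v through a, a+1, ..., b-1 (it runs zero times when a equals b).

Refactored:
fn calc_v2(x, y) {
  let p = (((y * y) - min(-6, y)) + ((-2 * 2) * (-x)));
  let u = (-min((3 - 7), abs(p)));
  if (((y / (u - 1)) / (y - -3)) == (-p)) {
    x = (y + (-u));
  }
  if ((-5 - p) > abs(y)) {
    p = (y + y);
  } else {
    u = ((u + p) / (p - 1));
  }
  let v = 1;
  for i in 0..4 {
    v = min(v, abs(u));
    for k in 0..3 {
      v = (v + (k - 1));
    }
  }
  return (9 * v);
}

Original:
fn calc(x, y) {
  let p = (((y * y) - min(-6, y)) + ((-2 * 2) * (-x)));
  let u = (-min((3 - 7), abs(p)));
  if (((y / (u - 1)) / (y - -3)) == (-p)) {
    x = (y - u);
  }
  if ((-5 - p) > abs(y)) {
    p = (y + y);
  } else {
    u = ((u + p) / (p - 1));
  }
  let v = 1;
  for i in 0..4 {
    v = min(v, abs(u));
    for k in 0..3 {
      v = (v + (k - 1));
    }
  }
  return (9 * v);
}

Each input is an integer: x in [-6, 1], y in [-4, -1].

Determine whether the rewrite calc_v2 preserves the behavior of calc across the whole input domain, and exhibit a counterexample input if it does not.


Behavior is preserved: although arithmetic usage differs, the outputs never diverge.
One worked example (x=-1, y=-1) — calc: p := 3 | u := 4 | (((y / (u - 1)) / (y - -3)) == (-p)): false | ((-5 - p) > abs(y)): false | u := 3 | v := 1 | iter i=0: | v := 1 | iter k=0: | v := 0 | iter k=1: | v := 0 | iter k=2: | v := 1 | iter i=1: | v := 1 | iter k=0: | v := 0 | iter k=1: | v := 0 | iter k=2: | v := 1 | iter i=2: | v := 1 | iter k=0: | v := 0 | iter k=1: | v := 0 | iter k=2: | v := 1 | iter i=3: | v := 1 | iter k=0: | v := 0 | iter k=1: | v := 0 | iter k=2: | v := 1 | result 9; calc_v2: p := 3 | u := 4 | (((y / (u - 1)) / (y - -3)) == (-p)): false | ((-5 - p) > abs(y)): false | u := 3 | v := 1 | iter i=0: | v := 1 | iter k=0: | v := 0 | iter k=1: | v := 0 | iter k=2: | v := 1 | iter i=1: | v := 1 | iter k=0: | v := 0 | iter k=1: | v := 0 | iter k=2: | v := 1 | iter i=2: | v := 1 | iter k=0: | v := 0 | iter k=1: | v := 0 | iter k=2: | v := 1 | iter i=3: | v := 1 | iter k=0: | v := 0 | iter k=1: | v := 0 | iter k=2: | v := 1 | result 9; agreement on 9.
Across all 32 domain points the two functions coincide.
verdict: equivalent


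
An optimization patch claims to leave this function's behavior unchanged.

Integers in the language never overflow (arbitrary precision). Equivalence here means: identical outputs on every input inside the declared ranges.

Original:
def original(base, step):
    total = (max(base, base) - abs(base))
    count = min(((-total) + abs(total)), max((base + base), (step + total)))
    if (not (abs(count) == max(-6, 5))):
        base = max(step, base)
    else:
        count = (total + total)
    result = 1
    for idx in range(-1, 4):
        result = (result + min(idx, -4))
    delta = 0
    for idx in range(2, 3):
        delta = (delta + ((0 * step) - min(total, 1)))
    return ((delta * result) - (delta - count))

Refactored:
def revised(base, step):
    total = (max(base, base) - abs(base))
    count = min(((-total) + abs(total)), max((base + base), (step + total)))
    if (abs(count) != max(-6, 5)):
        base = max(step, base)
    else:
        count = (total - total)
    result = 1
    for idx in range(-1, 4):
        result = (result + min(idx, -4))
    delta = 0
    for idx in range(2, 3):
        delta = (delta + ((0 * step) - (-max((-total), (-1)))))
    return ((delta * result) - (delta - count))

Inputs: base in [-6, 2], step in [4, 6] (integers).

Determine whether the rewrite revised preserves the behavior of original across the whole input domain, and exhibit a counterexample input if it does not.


There is a counterexample at base=-5, step=5: -220 on one side, -200 on the other.
original: total = -10; count = -5; (not (abs(count) == max(-6, 5))) -> false; count = -20; result = 1; [idx=-1]; result = -3; [idx=0]; result = -7; [idx=1]; result = -11; [idx=2]; result = -15; [idx=3]; result = -19; delta = 0; [idx=2]; delta = 10; return -220
revised: total = -10; count = -5; (abs(count) != max(-6, 5)) -> false; count = 0; result = 1; [idx=-1]; result = -3; [idx=0]; result = -7; [idx=1]; result = -11; [idx=2]; result = -15; [idx=3]; result = -19; delta = 0; [idx=2]; delta = 10; return -200
verdict: not equivalent; witness: base=-5, step=5


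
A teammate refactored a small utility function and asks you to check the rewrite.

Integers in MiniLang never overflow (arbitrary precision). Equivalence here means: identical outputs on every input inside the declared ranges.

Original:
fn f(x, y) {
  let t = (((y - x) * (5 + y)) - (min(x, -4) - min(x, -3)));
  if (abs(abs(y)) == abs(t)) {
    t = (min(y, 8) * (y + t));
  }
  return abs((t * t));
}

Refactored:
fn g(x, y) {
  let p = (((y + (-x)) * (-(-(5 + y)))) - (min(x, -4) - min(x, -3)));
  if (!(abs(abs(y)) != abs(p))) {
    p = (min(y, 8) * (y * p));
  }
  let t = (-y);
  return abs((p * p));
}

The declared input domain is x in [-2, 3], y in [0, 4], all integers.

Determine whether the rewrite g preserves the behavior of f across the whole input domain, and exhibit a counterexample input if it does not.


There is a counterexample at x=1, y=1: 4 on one side, 1 on the other.
f: t=1, then (abs(abs(y)) == abs(t)) is true, then t=2, then returns 4
g: p=1, then (!(abs(abs(y)) != abs(p))) is true, then p=1, then t=-1, then returns 1
verdict: not equivalent; witness: x=1, y=1


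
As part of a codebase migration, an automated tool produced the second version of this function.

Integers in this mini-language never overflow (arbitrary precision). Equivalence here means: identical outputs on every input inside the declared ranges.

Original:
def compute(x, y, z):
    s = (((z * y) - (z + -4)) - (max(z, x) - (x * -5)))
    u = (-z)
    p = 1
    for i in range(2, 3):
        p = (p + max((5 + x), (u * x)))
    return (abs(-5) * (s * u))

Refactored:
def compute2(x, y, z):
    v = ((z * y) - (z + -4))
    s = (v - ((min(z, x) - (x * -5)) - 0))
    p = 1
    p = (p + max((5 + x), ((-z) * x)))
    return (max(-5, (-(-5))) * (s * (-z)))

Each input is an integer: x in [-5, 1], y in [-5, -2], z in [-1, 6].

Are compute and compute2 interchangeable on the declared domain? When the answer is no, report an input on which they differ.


The rewrite breaks on x=-5, y=-5, z=-1, where the results are 180 and 200.
compute: s = 36; u = 1; p = 1; [i=2]; p = 1; return 180
compute2: v = 10; s = 40; p = 1; p = 1; return 200
verdict: not equivalent; witness: x=-5, y=-5, z=-1


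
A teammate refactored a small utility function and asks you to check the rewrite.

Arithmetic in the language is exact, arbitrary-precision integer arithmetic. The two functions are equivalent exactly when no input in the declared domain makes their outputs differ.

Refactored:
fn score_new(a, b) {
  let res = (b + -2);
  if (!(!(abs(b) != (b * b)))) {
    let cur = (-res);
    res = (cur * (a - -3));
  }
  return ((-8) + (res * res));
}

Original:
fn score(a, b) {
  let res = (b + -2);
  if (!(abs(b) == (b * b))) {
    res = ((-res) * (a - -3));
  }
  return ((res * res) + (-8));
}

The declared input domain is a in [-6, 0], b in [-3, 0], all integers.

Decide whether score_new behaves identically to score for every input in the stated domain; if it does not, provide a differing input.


Reading the diff, among the changes: comparison usage differs; also statement counts differ; also local variable names differ; also boolean connective usage differs.
As a probe, take a=-4, b=-1: score runs res=-3, then (!(abs(b) == (b * b))) is false, then returns 1; score_new runs res=-3, then (!(!(abs(b) != (b * b)))) is false, then returns 1; both end at 1.
Sweeping the whole domain (28 inputs) finds no disagreement.
verdict: equivalent


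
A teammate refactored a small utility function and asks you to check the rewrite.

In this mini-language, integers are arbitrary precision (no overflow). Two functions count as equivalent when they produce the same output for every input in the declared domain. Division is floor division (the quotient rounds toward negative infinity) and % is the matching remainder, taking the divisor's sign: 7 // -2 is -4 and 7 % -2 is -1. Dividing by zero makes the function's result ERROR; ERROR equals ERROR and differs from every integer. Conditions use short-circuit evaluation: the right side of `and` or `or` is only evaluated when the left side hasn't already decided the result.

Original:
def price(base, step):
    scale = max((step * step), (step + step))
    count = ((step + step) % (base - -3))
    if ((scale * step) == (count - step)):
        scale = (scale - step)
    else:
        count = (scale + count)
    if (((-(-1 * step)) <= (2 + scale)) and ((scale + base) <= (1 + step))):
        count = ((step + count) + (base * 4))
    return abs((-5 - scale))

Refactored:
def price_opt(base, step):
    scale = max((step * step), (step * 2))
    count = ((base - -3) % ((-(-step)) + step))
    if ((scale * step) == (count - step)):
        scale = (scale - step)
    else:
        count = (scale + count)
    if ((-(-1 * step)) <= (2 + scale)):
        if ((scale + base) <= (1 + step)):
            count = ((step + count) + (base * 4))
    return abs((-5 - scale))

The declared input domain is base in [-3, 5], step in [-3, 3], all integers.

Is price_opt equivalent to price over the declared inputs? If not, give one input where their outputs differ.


On input base=-3, step=-3, price returns ERROR while price_opt returns 14.
verdict: not equivalent; witness: base=-3, step=-3


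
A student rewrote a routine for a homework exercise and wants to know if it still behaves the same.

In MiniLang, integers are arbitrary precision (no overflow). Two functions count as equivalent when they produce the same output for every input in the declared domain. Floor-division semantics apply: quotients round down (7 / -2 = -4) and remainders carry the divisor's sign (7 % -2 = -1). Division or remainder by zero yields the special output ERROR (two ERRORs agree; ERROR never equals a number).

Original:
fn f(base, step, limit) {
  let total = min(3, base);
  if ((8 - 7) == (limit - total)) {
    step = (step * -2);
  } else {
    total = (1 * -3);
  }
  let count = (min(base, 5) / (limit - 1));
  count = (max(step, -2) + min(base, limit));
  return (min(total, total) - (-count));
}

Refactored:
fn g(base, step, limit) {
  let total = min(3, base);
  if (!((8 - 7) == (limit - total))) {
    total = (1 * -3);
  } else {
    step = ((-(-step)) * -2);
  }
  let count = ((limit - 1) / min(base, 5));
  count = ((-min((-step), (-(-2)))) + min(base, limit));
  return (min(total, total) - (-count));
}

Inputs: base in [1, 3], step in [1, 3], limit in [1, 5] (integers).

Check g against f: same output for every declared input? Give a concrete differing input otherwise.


There is a counterexample at base=1, step=1, limit=1: ERROR on one side, -1 on the other.
f: total := 1 | ((8 - 7) == (limit - total)): false | total := -3 | divide-by-zero, output ERROR
g: total := 1 | (!((8 - 7) == (limit - total))): true | total := -3 | count := 0 | count := 2 | result -1
verdict: not equivalent; witness: base=1, step=1, limit=1
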